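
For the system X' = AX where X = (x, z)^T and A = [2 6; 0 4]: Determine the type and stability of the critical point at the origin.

A = [[2,6],[0,4]]; det(A-λI) = λ^2 - 6λ + 8.
λ = 4, 2: both positive.

unstable node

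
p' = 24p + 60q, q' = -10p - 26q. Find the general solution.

p(t) = 3K_1e^(4t) + 2K_2e^(-6t), q(t) = -K_1e^(4t) - K_2e^(-6t)

Coefficient matrix A = [[24, 60], [-10, -26]].
Characteristic polynomial det(A - λI) = λ^2 + 2λ - 24 = 0.
Eigenvalues λ = 4, -6.
For λ=4: (A-λI) row 1 is [20, 60], so an eigenvector is (3, -1).
For λ=-6: (A-λI) row 1 is [30, 60], so an eigenvector is (2, -1).
General solution: K_1e^(4t)(3,-1) + K_2e^(-6t)(2,-1).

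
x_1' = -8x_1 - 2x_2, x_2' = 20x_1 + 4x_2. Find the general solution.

x_1(t) = C_1e^(-2t)sin(2t) - C_2e^(-2t)cos(2t), x_2(t) = -3C_1e^(-2t)sin(2t) - C_1e^(-2t)cos(2t) - C_2e^(-2t)sin(2t) + 3C_2e^(-2t)cos(2t)

Coefficient matrix A = [[-8, -2], [20, 4]].
Characteristic polynomial det(A - λI) = λ^2 + 4λ + 8 = 0.
Eigenvalues λ = -2 ± 2i (complex conjugate pair).
For λ=-2+2i: an eigenvector is (0,-1) - i(1,-3) = (0 - i, -1 + 3i).
A real fundamental pair from Re and Im of e^((-2+2i)t)v: X_1 = e^(-2t)(cos(2t)·(0,-1) + sin(2t)·(1,-3)), X_2 = e^(-2t)(sin(2t)·(0,-1) - cos(2t)·(1,-3)).
General solution: C_1X_1 + C_2X_2.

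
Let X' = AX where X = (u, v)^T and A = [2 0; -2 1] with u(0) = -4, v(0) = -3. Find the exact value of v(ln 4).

A = [[2,0],[-2,1]]; eigenvalues λ = 2, 1.
Eigenvectors: (1,-2) for λ=2, (0,-1) for λ=1.
From the initial condition, c_1 = -4, c_2 = 11.
v(ln 4) = (-4)(4^2)(-2) + (11)(4^1)(-1) = 84.

84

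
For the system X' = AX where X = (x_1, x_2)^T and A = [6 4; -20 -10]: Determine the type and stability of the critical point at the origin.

stable spiral

A = [[6,4],[-20,-10]]; det(A-λI) = λ^2 + 4λ + 20.
λ = -2 ± 4i: negative real part.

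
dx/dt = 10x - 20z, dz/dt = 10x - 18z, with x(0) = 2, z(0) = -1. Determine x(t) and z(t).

Coefficient matrix A = [[10, -20], [10, -18]].
Characteristic polynomial det(A - λI) = λ^2 + 8λ + 20 = 0.
Eigenvalues λ = -4 ± 2i (complex conjugate pair).
For λ=-4+2i: an eigenvector is (1,1) - i(-3,-2) = (1 + 3i, 1 + 2i).
A real fundamental pair from Re and Im of e^((-4+2i)t)v: X_1 = e^(-4t)(cos(2t)·(1,1) + sin(2t)·(-3,-2)), X_2 = e^(-4t)(sin(2t)·(1,1) - cos(2t)·(-3,-2)).
General solution: K_1X_1 + K_2X_2.
Applying x(0)=2, z(0)=-1 gives K_1=-7, K_2=3.

x(t) = 24e^(-4t)sin(2t) + 2e^(-4t)cos(2t), z(t) = 17e^(-4t)sin(2t) - e^(-4t)cos(2t)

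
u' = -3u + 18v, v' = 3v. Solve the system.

u(t) = -3K_1e^(3t) + K_2e^(-3t), v(t) = -K_1e^(3t)

Coefficient matrix A = [[-3, 18], [0, 3]].
Characteristic polynomial det(A - λI) = λ^2 - 9 = 0.
Eigenvalues λ = 3, -3.
For λ=3: (A-λI) row 1 is [-6, 18], so an eigenvector is (-3, -1).
For λ=-3: (A-λI) row 1 is [0, 18], so an eigenvector is (1, 0).
General solution: K_1e^(3t)(-3,-1) + K_2e^(-3t)(1,0).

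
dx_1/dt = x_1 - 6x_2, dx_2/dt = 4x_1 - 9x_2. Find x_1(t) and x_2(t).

Coefficient matrix A = [[1, -6], [4, -9]].
Characteristic polynomial det(A - λI) = λ^2 + 8λ + 15 = 0.
Eigenvalues λ = -5, -3.
For λ=-5: (A-λI) row 1 is [6, -6], so an eigenvector is (-1, -1).
For λ=-3: (A-λI) row 1 is [4, -6], so an eigenvector is (3, 2).
General solution: c_1e^(-5t)(-1,-1) + c_2e^(-3t)(3,2).

x_1(t) = -c_1e^(-5t) + 3c_2e^(-3t), x_2(t) = -c_1e^(-5t) + 2c_2e^(-3t)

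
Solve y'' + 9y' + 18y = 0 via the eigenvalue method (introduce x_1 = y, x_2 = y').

y(t) = K_1e^(-6t) + K_2e^(-3t)

Let x_1 = y, x_2 = y'. Then x_1' = x_2 and x_2' = -18x_1 - 9x_2.
A = [[0,1],[-18,-9]]; det(A-λI) = λ^2 + 9λ + 18.
Eigenvalues λ = -6, -3 with eigenvectors (1,-6), (1,-3).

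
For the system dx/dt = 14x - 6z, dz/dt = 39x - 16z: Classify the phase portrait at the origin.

stable spiral

A = [[14,-6],[39,-16]]; det(A-λI) = λ^2 + 2λ + 10.
λ = -1 ± 3i: negative real part.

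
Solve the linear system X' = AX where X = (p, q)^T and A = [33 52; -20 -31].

p(t) = -2C_1e^(t)sin(4t) + 3C_1e^(t)cos(4t) + 3C_2e^(t)sin(4t) + 2C_2e^(t)cos(4t), q(t) = C_1e^(t)sin(4t) - 2C_1e^(t)cos(4t) - 2C_2e^(t)sin(4t) - C_2e^(t)cos(4t)

Coefficient matrix A = [[33, 52], [-20, -31]].
Characteristic polynomial det(A - λI) = λ^2 - 2λ + 17 = 0.
Eigenvalues λ = 1 ± 4i (complex conjugate pair).
For λ=1+4i: an eigenvector is (3,-2) - i(-2,1) = (3 + 2i, -2 - i).
A real fundamental pair from Re and Im of e^((1+4i)t)v: X_1 = e^(t)(cos(4t)·(3,-2) + sin(4t)·(-2,1)), X_2 = e^(t)(sin(4t)·(3,-2) - cos(4t)·(-2,1)).
General solution: C_1X_1 + C_2X_2.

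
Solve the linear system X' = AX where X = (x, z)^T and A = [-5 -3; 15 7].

x(t) = K_1e^(t)sin(3t) - K_2e^(t)cos(3t), z(t) = -2K_1e^(t)sin(3t) - K_1e^(t)cos(3t) - K_2e^(t)sin(3t) + 2K_2e^(t)cos(3t)

Coefficient matrix A = [[-5, -3], [15, 7]].
Characteristic polynomial det(A - λI) = λ^2 - 2λ + 10 = 0.
Eigenvalues λ = 1 ± 3i (complex conjugate pair).
For λ=1+3i: an eigenvector is (0,-1) - i(1,-2) = (0 - i, -1 + 2i).
A real fundamental pair from Re and Im of e^((1+3i)t)v: X_1 = e^(t)(cos(3t)·(0,-1) + sin(3t)·(1,-2)), X_2 = e^(t)(sin(3t)·(0,-1) - cos(3t)·(1,-2)).
General solution: K_1X_1 + K_2X_2.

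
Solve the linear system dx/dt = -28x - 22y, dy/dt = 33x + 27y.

x(t) = 2C_1e^(5t) - C_2e^(-6t), y(t) = -3C_1e^(5t) + C_2e^(-6t)

Coefficient matrix A = [[-28, -22], [33, 27]].
Characteristic polynomial det(A - λI) = λ^2 + λ - 30 = 0.
Eigenvalues λ = 5, -6.
For λ=5: (A-λI) row 1 is [-33, -22], so an eigenvector is (2, -3).
For λ=-6: (A-λI) row 1 is [-22, -22], so an eigenvector is (-1, 1).
General solution: C_1e^(5t)(2,-3) + C_2e^(-6t)(-1,1).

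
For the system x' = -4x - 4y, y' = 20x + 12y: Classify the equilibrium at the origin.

A = [[-4,-4],[20,12]]; det(A-λI) = λ^2 - 8λ + 32.
λ = 4 ± 4i: positive real part.

unstable spiral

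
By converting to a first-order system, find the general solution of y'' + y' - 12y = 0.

Let x_1 = y, x_2 = y'. Then x_1' = x_2 and x_2' = 12x_1 - x_2.
A = [[0,1],[12,-1]]; det(A-λI) = λ^2 + λ - 12.
Eigenvalues λ = 3, -4 with eigenvectors (1,3), (1,-4).

y(t) = K_1e^(3t) + K_2e^(-4t)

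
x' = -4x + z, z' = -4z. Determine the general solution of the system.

x(t) = C_1e^(-4t) + C_2te^(-4t) - 3C_2e^(-4t), z(t) = C_2e^(-4t)

Coefficient matrix A = [[-4, 1], [0, -4]].
Characteristic polynomial det(A - λI) = λ^2 + 8λ + 16 = 0.
Single eigenvalue λ = -4 with algebraic multiplicity 2.
Eigenvector v = (1,0); generalized eigenvector w with (A-λI)w=v is (-3,1).
General solution: e^(-4t)[C_1·v + C_2·(t·v + w)].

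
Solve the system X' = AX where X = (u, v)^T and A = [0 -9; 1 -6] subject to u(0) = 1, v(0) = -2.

Coefficient matrix A = [[0, -9], [1, -6]].
Characteristic polynomial det(A - λI) = λ^2 + 6λ + 9 = 0.
Single eigenvalue λ = -3 with algebraic multiplicity 2.
Eigenvector v = (3,1); generalized eigenvector w with (A-λI)w=v is (1,0).
General solution: e^(-3t)[c_1·v + c_2·(t·v + w)].
Applying u(0)=1, v(0)=-2 gives c_1=-2, c_2=7.

u(t) = 21te^(-3t) + e^(-3t), v(t) = 7te^(-3t) - 2e^(-3t)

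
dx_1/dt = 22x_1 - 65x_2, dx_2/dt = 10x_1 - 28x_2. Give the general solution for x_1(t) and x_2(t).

x_1(t) = -2C_1e^(-3t)sin(5t) - 3C_1e^(-3t)cos(5t) - 3C_2e^(-3t)sin(5t) + 2C_2e^(-3t)cos(5t), x_2(t) = -C_1e^(-3t)sin(5t) - C_1e^(-3t)cos(5t) - C_2e^(-3t)sin(5t) + C_2e^(-3t)cos(5t)

Coefficient matrix A = [[22, -65], [10, -28]].
Characteristic polynomial det(A - λI) = λ^2 + 6λ + 34 = 0.
Eigenvalues λ = -3 ± 5i (complex conjugate pair).
For λ=-3+5i: an eigenvector is (-3,-1) - i(-2,-1) = (-3 + 2i, -1 + i).
A real fundamental pair from Re and Im of e^((-3+5i)t)v: X_1 = e^(-3t)(cos(5t)·(-3,-1) + sin(5t)·(-2,-1)), X_2 = e^(-3t)(sin(5t)·(-3,-1) - cos(5t)·(-2,-1)).
General solution: C_1X_1 + C_2X_2.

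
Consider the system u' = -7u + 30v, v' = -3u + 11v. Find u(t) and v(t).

u(t) = -3K_1e^(2t)sin(3t) + K_1e^(2t)cos(3t) + K_2e^(2t)sin(3t) + 3K_2e^(2t)cos(3t), v(t) = -K_1e^(2t)sin(3t) + K_2e^(2t)cos(3t)

Coefficient matrix A = [[-7, 30], [-3, 11]].
Characteristic polynomial det(A - λI) = λ^2 - 4λ + 13 = 0.
Eigenvalues λ = 2 ± 3i (complex conjugate pair).
For λ=2+3i: an eigenvector is (1,0) - i(-3,-1) = (1 + 3i, 0 + i).
A real fundamental pair from Re and Im of e^((2+3i)t)v: X_1 = e^(2t)(cos(3t)·(1,0) + sin(3t)·(-3,-1)), X_2 = e^(2t)(sin(3t)·(1,0) - cos(3t)·(-3,-1)).
General solution: K_1X_1 + K_2X_2.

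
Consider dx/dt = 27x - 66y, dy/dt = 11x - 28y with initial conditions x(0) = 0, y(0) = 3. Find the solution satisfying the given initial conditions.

x(t) = -18e^(5t) + 18e^(-6t), y(t) = -6e^(5t) + 9e^(-6t)

Coefficient matrix A = [[27, -66], [11, -28]].
Characteristic polynomial det(A - λI) = λ^2 + λ - 30 = 0.
Eigenvalues λ = 5, -6.
For λ=5: (A-λI) row 1 is [22, -66], so an eigenvector is (-3, -1).
For λ=-6: (A-λI) row 1 is [33, -66], so an eigenvector is (-2, -1).
General solution: C_1e^(5t)(-3,-1) + C_2e^(-6t)(-2,-1).
Applying x(0)=0, y(0)=3 gives C_1=6, C_2=-9.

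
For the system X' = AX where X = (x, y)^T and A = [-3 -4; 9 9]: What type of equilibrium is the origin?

A = [[-3,-4],[9,9]]; det(A-λI) = λ^2 - 6λ + 9.
repeated λ = 3 with a single eigenvector.

unstable improper node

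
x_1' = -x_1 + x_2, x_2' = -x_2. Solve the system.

x_1(t) = K_1e^(-t) + K_2te^(-t) - 3K_2e^(-t), x_2(t) = K_2e^(-t)

Coefficient matrix A = [[-1, 1], [0, -1]].
Characteristic polynomial det(A - λI) = λ^2 + 2λ + 1 = 0.
Single eigenvalue λ = -1 with algebraic multiplicity 2.
Eigenvector v = (1,0); generalized eigenvector w with (A-λI)w=v is (-3,1).
General solution: e^(-t)[K_1·v + K_2·(t·v + w)].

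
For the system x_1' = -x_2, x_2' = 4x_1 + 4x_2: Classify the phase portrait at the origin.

A = [[0,-1],[4,4]]; det(A-λI) = λ^2 - 4λ + 4.
repeated λ = 2 with a single eigenvector.

unstable improper node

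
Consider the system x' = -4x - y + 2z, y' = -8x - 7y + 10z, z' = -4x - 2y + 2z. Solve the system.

Coefficient matrix A = [[-4, -1, 2], [-8, -7, 10], [-4, -2, 2]].
det(A - λI) = 0 gives eigenvalues λ = -4, -3, -2.
For λ=-4: eigenvector (1,4,2).
For λ=-3: eigenvector (-1,-3,-2).
For λ=-2: eigenvector (0,2,1).
General solution: c_1e^(-4t)(1,4,2) + c_2e^(-3t)(-1,-3,-2) + c_3e^(-2t)(0,2,1).

x(t) = c_1e^(-4t) - c_2e^(-3t), y(t) = 4c_1e^(-4t) - 3c_2e^(-3t) + 2c_3e^(-2t), z(t) = 2c_1e^(-4t) - 2c_2e^(-3t) + c_3e^(-2t)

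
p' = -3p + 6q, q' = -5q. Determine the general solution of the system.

Coefficient matrix A = [[-3, 6], [0, -5]].
Characteristic polynomial det(A - λI) = λ^2 + 8λ + 15 = 0.
Eigenvalues λ = -5, -3.
For λ=-5: (A-λI) row 1 is [2, 6], so an eigenvector is (-3, 1).
For λ=-3: (A-λI) row 1 is [0, 6], so an eigenvector is (1, 0).
General solution: C_1e^(-5t)(-3,1) + C_2e^(-3t)(1,0).

p(t) = -3C_1e^(-5t) + C_2e^(-3t), q(t) = C_1e^(-5t)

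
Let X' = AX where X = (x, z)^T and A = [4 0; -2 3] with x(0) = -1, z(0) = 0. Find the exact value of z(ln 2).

A = [[4,0],[-2,3]]; eigenvalues λ = 3, 4.
Eigenvectors: (0,-1) for λ=3, (-1,2) for λ=4.
From the initial condition, c_1 = 2, c_2 = 1.
z(ln 2) = (2)(2^3)(-1) + (1)(2^4)(2) = 16.

16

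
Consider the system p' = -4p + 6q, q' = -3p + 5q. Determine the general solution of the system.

p(t) = 2c_1e^(-t) + c_2e^(2t), q(t) = c_1e^(-t) + c_2e^(2t)

Coefficient matrix A = [[-4, 6], [-3, 5]].
Characteristic polynomial det(A - λI) = λ^2 - λ - 2 = 0.
Eigenvalues λ = -1, 2.
For λ=-1: (A-λI) row 1 is [-3, 6], so an eigenvector is (2, 1).
For λ=2: (A-λI) row 1 is [-6, 6], so an eigenvector is (1, 1).
General solution: c_1e^(-t)(2,1) + c_2e^(2t)(1,1).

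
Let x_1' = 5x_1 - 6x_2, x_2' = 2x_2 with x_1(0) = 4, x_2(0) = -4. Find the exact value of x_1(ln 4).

12160

A = [[5,-6],[0,2]]; eigenvalues λ = 2, 5.
Eigenvectors: (2,1) for λ=2, (-1,0) for λ=5.
From the initial condition, c_1 = -4, c_2 = -12.
x_1(ln 4) = (-4)(4^2)(2) + (-12)(4^5)(-1) = 12160.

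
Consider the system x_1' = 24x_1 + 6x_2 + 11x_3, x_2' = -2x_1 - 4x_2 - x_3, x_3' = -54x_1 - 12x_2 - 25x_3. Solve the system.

x_1(t) = -C_1e^(-3t) - C_2e^(-4t) + C_3e^(2t), x_2(t) = -C_1e^(-3t) + C_2e^(-4t), x_3(t) = 3C_1e^(-3t) + 2C_2e^(-4t) - 2C_3e^(2t)

Coefficient matrix A = [[24, 6, 11], [-2, -4, -1], [-54, -12, -25]].
det(A - λI) = 0 gives eigenvalues λ = -3, -4, 2.
For λ=-3: eigenvector (-1,-1,3).
For λ=-4: eigenvector (-1,1,2).
For λ=2: eigenvector (1,0,-2).
General solution: C_1e^(-3t)(-1,-1,3) + C_2e^(-4t)(-1,1,2) + C_3e^(2t)(1,0,-2).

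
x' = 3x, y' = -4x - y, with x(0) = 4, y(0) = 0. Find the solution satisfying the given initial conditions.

x(t) = 4e^(3t), y(t) = -4e^(3t) + 4e^(-t)

Coefficient matrix A = [[3, 0], [-4, -1]].
Characteristic polynomial det(A - λI) = λ^2 - 2λ - 3 = 0.
Eigenvalues λ = -1, 3.
For λ=-1: (A-λI) row 1 is [4, 0], so an eigenvector is (0, -1).
For λ=3: (A-λI) row 2 is [-4, -4], so an eigenvector is (-1, 1).
General solution: C_1e^(-t)(0,-1) + C_2e^(3t)(-1,1).
Applying x(0)=4, y(0)=0 gives C_1=-4, C_2=-4.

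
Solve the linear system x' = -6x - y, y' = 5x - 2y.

x(t) = c_1e^(-4t)cos(t) + c_2e^(-4t)sin(t), y(t) = c_1e^(-4t)sin(t) - 2c_1e^(-4t)cos(t) - 2c_2e^(-4t)sin(t) - c_2e^(-4t)cos(t)

Coefficient matrix A = [[-6, -1], [5, -2]].
Characteristic polynomial det(A - λI) = λ^2 + 8λ + 17 = 0.
Eigenvalues λ = -4 ± i (complex conjugate pair).
For λ=-4+i: an eigenvector is (1,-2) - i(0,1) = (1, -2 - i).
A real fundamental pair from Re and Im of e^((-4+i)t)v: X_1 = e^(-4t)(cos(t)·(1,-2) + sin(t)·(0,1)), X_2 = e^(-4t)(sin(t)·(1,-2) - cos(t)·(0,1)).
General solution: c_1X_1 + c_2X_2.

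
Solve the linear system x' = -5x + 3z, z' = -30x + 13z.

Coefficient matrix A = [[-5, 3], [-30, 13]].
Characteristic polynomial det(A - λI) = λ^2 - 8λ + 25 = 0.
Eigenvalues λ = 4 ± 3i (complex conjugate pair).
For λ=4+3i: an eigenvector is (0,1) - i(1,3) = (0 - i, 1 - 3i).
A real fundamental pair from Re and Im of e^((4+3i)t)v: X_1 = e^(4t)(cos(3t)·(0,1) + sin(3t)·(1,3)), X_2 = e^(4t)(sin(3t)·(0,1) - cos(3t)·(1,3)).
General solution: C_1X_1 + C_2X_2.

x(t) = C_1e^(4t)sin(3t) - C_2e^(4t)cos(3t), z(t) = 3C_1e^(4t)sin(3t) + C_1e^(4t)cos(3t) + C_2e^(4t)sin(3t) - 3C_2e^(4t)cos(3t)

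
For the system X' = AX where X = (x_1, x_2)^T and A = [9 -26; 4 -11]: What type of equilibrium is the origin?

stable spiral

A = [[9,-26],[4,-11]]; det(A-λI) = λ^2 + 2λ + 5.
λ = -1 ± 2i: negative real part.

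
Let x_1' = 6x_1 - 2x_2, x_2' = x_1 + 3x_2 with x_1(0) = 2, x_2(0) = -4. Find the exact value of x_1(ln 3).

2106

A = [[6,-2],[1,3]]; eigenvalues λ = 4, 5.
Eigenvectors: (-1,-1) for λ=4, (-2,-1) for λ=5.
From the initial condition, c_1 = 10, c_2 = -6.
x_1(ln 3) = (10)(3^4)(-1) + (-6)(3^5)(-2) = 2106.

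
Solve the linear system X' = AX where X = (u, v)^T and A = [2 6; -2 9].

Coefficient matrix A = [[2, 6], [-2, 9]].
Characteristic polynomial det(A - λI) = λ^2 - 11λ + 30 = 0.
Eigenvalues λ = 5, 6.
For λ=5: (A-λI) row 1 is [-3, 6], so an eigenvector is (-2, -1).
For λ=6: (A-λI) row 1 is [-4, 6], so an eigenvector is (3, 2).
General solution: c_1e^(5t)(-2,-1) + c_2e^(6t)(3,2).

u(t) = -2c_1e^(5t) + 3c_2e^(6t), v(t) = -c_1e^(5t) + 2c_2e^(6t)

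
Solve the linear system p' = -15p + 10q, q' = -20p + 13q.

p(t) = -2c_1e^(-t)sin(2t) + c_1e^(-t)cos(2t) + c_2e^(-t)sin(2t) + 2c_2e^(-t)cos(2t), q(t) = -3c_1e^(-t)sin(2t) + c_1e^(-t)cos(2t) + c_2e^(-t)sin(2t) + 3c_2e^(-t)cos(2t)

Coefficient matrix A = [[-15, 10], [-20, 13]].
Characteristic polynomial det(A - λI) = λ^2 + 2λ + 5 = 0.
Eigenvalues λ = -1 ± 2i (complex conjugate pair).
For λ=-1+2i: an eigenvector is (1,1) - i(-2,-3) = (1 + 2i, 1 + 3i).
A real fundamental pair from Re and Im of e^((-1+2i)t)v: X_1 = e^(-t)(cos(2t)·(1,1) + sin(2t)·(-2,-3)), X_2 = e^(-t)(sin(2t)·(1,1) - cos(2t)·(-2,-3)).
General solution: c_1X_1 + c_2X_2.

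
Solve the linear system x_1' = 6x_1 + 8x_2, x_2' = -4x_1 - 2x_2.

Coefficient matrix A = [[6, 8], [-4, -2]].
Characteristic polynomial det(A - λI) = λ^2 - 4λ + 20 = 0.
Eigenvalues λ = 2 ± 4i (complex conjugate pair).
For λ=2+4i: an eigenvector is (-1,1) - i(1,0) = (-1 - i, 1).
A real fundamental pair from Re and Im of e^((2+4i)t)v: X_1 = e^(2t)(cos(4t)·(-1,1) + sin(4t)·(1,0)), X_2 = e^(2t)(sin(4t)·(-1,1) - cos(4t)·(1,0)).
General solution: K_1X_1 + K_2X_2.

x_1(t) = K_1e^(2t)sin(4t) - K_1e^(2t)cos(4t) - K_2e^(2t)sin(4t) - K_2e^(2t)cos(4t), x_2(t) = K_1e^(2t)cos(4t) + K_2e^(2t)sin(4t)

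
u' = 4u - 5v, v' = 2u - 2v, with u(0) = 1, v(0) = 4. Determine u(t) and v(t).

u(t) = -17e^(t)sin(t) + e^(t)cos(t), v(t) = -10e^(t)sin(t) + 4e^(t)cos(t)

Coefficient matrix A = [[4, -5], [2, -2]].
Characteristic polynomial det(A - λI) = λ^2 - 2λ + 2 = 0.
Eigenvalues λ = 1 ± i (complex conjugate pair).
For λ=1+i: an eigenvector is (-1,-1) - i(2,1) = (-1 - 2i, -1 - i).
A real fundamental pair from Re and Im of e^((1+i)t)v: X_1 = e^(t)(cos(t)·(-1,-1) + sin(t)·(2,1)), X_2 = e^(t)(sin(t)·(-1,-1) - cos(t)·(2,1)).
General solution: C_1X_1 + C_2X_2.
Applying u(0)=1, v(0)=4 gives C_1=-7, C_2=3.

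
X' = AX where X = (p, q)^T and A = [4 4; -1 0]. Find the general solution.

Coefficient matrix A = [[4, 4], [-1, 0]].
Characteristic polynomial det(A - λI) = λ^2 - 4λ + 4 = 0.
Single eigenvalue λ = 2 with algebraic multiplicity 2.
Eigenvector v = (-2,1); generalized eigenvector w with (A-λI)w=v is (-1,0).
General solution: e^(2t)[c_1·v + c_2·(t·v + w)].

p(t) = -2c_1e^(2t) - 2c_2te^(2t) - c_2e^(2t), q(t) = c_1e^(2t) + c_2te^(2t)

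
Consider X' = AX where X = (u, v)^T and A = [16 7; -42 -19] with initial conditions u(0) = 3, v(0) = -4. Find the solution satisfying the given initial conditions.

Coefficient matrix A = [[16, 7], [-42, -19]].
Characteristic polynomial det(A - λI) = λ^2 + 3λ - 10 = 0.
Eigenvalues λ = 2, -5.
For λ=2: (A-λI) row 1 is [14, 7], so an eigenvector is (-1, 2).
For λ=-5: (A-λI) row 1 is [21, 7], so an eigenvector is (-1, 3).
General solution: C_1e^(2t)(-1,2) + C_2e^(-5t)(-1,3).
Applying u(0)=3, v(0)=-4 gives C_1=-5, C_2=2.

u(t) = 5e^(2t) - 2e^(-5t), v(t) = -10e^(2t) + 6e^(-5t)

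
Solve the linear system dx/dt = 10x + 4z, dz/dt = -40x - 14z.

x(t) = c_1e^(-2t)sin(4t) - c_2e^(-2t)cos(4t), z(t) = -3c_1e^(-2t)sin(4t) + c_1e^(-2t)cos(4t) + c_2e^(-2t)sin(4t) + 3c_2e^(-2t)cos(4t)

Coefficient matrix A = [[10, 4], [-40, -14]].
Characteristic polynomial det(A - λI) = λ^2 + 4λ + 20 = 0.
Eigenvalues λ = -2 ± 4i (complex conjugate pair).
For λ=-2+4i: an eigenvector is (0,1) - i(1,-3) = (0 - i, 1 + 3i).
A real fundamental pair from Re and Im of e^((-2+4i)t)v: X_1 = e^(-2t)(cos(4t)·(0,1) + sin(4t)·(1,-3)), X_2 = e^(-2t)(sin(4t)·(0,1) - cos(4t)·(1,-3)).
General solution: c_1X_1 + c_2X_2.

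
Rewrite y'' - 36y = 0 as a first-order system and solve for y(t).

y(t) = K_1e^(6t) + K_2e^(-6t)

Let x_1 = y, x_2 = y'. Then x_1' = x_2 and x_2' = 36x_1.
A = [[0,1],[36,0]]; det(A-λI) = λ^2 - 36.
Eigenvalues λ = 6, -6 with eigenvectors (1,6), (1,-6).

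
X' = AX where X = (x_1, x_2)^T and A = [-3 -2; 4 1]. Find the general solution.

Coefficient matrix A = [[-3, -2], [4, 1]].
Characteristic polynomial det(A - λI) = λ^2 + 2λ + 5 = 0.
Eigenvalues λ = -1 ± 2i (complex conjugate pair).
For λ=-1+2i: an eigenvector is (0,1) - i(-1,1) = (0 + i, 1 - i).
A real fundamental pair from Re and Im of e^((-1+2i)t)v: X_1 = e^(-t)(cos(2t)·(0,1) + sin(2t)·(-1,1)), X_2 = e^(-t)(sin(2t)·(0,1) - cos(2t)·(-1,1)).
General solution: C_1X_1 + C_2X_2.

x_1(t) = -C_1e^(-t)sin(2t) + C_2e^(-t)cos(2t), x_2(t) = C_1e^(-t)sin(2t) + C_1e^(-t)cos(2t) + C_2e^(-t)sin(2t) - C_2e^(-t)cos(2t)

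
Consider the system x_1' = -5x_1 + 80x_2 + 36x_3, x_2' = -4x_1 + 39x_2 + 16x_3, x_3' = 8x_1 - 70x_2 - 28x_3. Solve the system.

Coefficient matrix A = [[-5, 80, 36], [-4, 39, 16], [8, -70, -28]].
det(A - λI) = 0 gives eigenvalues λ = -1, 3, 4.
For λ=-1: eigenvector (2,1,-2).
For λ=3: eigenvector (-1,-1,2).
For λ=4: eigenvector (4,0,1).
General solution: K_1e^(-t)(2,1,-2) + K_2e^(3t)(-1,-1,2) + K_3e^(4t)(4,0,1).

x_1(t) = 2K_1e^(-t) - K_2e^(3t) + 4K_3e^(4t), x_2(t) = K_1e^(-t) - K_2e^(3t), x_3(t) = -2K_1e^(-t) + 2K_2e^(3t) + K_3e^(4t)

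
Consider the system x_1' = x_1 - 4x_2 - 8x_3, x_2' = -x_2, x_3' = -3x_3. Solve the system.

x_1(t) = 2c_1e^(-3t) + 2c_2e^(-t) + c_3e^(t), x_2(t) = c_2e^(-t), x_3(t) = c_1e^(-3t)

Coefficient matrix A = [[1, -4, -8], [0, -1, 0], [0, 0, -3]].
det(A - λI) = 0 gives eigenvalues λ = -3, -1, 1.
For λ=-3: eigenvector (2,0,1).
For λ=-1: eigenvector (2,1,0).
For λ=1: eigenvector (1,0,0).
General solution: c_1e^(-3t)(2,0,1) + c_2e^(-t)(2,1,0) + c_3e^(t)(1,0,0).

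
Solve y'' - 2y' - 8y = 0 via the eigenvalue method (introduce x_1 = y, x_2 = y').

y(t) = c_1e^(4t) + c_2e^(-2t)

Let x_1 = y, x_2 = y'. Then x_1' = x_2 and x_2' = 8x_1 + 2x_2.
A = [[0,1],[8,2]]; det(A-λI) = λ^2 - 2λ - 8.
Eigenvalues λ = 4, -2 with eigenvectors (1,4), (1,-2).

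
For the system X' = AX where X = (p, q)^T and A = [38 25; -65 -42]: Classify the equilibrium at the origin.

A = [[38,25],[-65,-42]]; det(A-λI) = λ^2 + 4λ + 29.
λ = -2 ± 5i: negative real part.

stable spiral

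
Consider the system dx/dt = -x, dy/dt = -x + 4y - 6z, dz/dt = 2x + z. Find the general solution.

x(t) = -c_2e^(-t), y(t) = c_1e^(4t) + c_2e^(-t) + 2c_3e^(t), z(t) = c_2e^(-t) + c_3e^(t)

Coefficient matrix A = [[-1, 0, 0], [-1, 4, -6], [2, 0, 1]].
det(A - λI) = 0 gives eigenvalues λ = 4, -1, 1.
For λ=4: eigenvector (0,1,0).
For λ=-1: eigenvector (-1,1,1).
For λ=1: eigenvector (0,2,1).
General solution: c_1e^(4t)(0,1,0) + c_2e^(-t)(-1,1,1) + c_3e^(t)(0,2,1).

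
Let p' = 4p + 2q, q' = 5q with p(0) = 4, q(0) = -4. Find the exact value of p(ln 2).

-64

A = [[4,2],[0,5]]; eigenvalues λ = 4, 5.
Eigenvectors: (1,0) for λ=4, (2,1) for λ=5.
From the initial condition, c_1 = 12, c_2 = -4.
p(ln 2) = (12)(2^4)(1) + (-4)(2^5)(2) = -64.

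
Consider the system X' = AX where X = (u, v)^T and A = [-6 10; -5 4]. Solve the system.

Coefficient matrix A = [[-6, 10], [-5, 4]].
Characteristic polynomial det(A - λI) = λ^2 + 2λ + 26 = 0.
Eigenvalues λ = -1 ± 5i (complex conjugate pair).
For λ=-1+5i: an eigenvector is (-1,0) - i(1,1) = (-1 - i, 0 - i).
A real fundamental pair from Re and Im of e^((-1+5i)t)v: X_1 = e^(-t)(cos(5t)·(-1,0) + sin(5t)·(1,1)), X_2 = e^(-t)(sin(5t)·(-1,0) - cos(5t)·(1,1)).
General solution: K_1X_1 + K_2X_2.

u(t) = K_1e^(-t)sin(5t) - K_1e^(-t)cos(5t) - K_2e^(-t)sin(5t) - K_2e^(-t)cos(5t), v(t) = K_1e^(-t)sin(5t) - K_2e^(-t)cos(5t)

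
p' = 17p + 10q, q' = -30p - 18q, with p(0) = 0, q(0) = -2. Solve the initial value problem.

Coefficient matrix A = [[17, 10], [-30, -18]].
Characteristic polynomial det(A - λI) = λ^2 + λ - 6 = 0.
Eigenvalues λ = -3, 2.
For λ=-3: (A-λI) row 1 is [20, 10], so an eigenvector is (1, -2).
For λ=2: (A-λI) row 1 is [15, 10], so an eigenvector is (2, -3).
General solution: C_1e^(-3t)(1,-2) + C_2e^(2t)(2,-3).
Applying p(0)=0, q(0)=-2 gives C_1=4, C_2=-2.

p(t) = -4e^(2t) + 4e^(-3t), q(t) = 6e^(2t) - 8e^(-3t)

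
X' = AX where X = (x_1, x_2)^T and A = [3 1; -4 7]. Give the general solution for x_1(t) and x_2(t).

Coefficient matrix A = [[3, 1], [-4, 7]].
Characteristic polynomial det(A - λI) = λ^2 - 10λ + 25 = 0.
Single eigenvalue λ = 5 with algebraic multiplicity 2.
Eigenvector v = (-1,-2); generalized eigenvector w with (A-λI)w=v is (2,3).
General solution: e^(5t)[c_1·v + c_2·(t·v + w)].

x_1(t) = -c_1e^(5t) - c_2te^(5t) + 2c_2e^(5t), x_2(t) = -2c_1e^(5t) - 2c_2te^(5t) + 3c_2e^(5t)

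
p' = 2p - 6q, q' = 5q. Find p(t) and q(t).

Coefficient matrix A = [[2, -6], [0, 5]].
Characteristic polynomial det(A - λI) = λ^2 - 7λ + 10 = 0.
Eigenvalues λ = 5, 2.
For λ=5: (A-λI) row 1 is [-3, -6], so an eigenvector is (2, -1).
For λ=2: (A-λI) row 1 is [0, -6], so an eigenvector is (1, 0).
General solution: c_1e^(5t)(2,-1) + c_2e^(2t)(1,0).

p(t) = 2c_1e^(5t) + c_2e^(2t), q(t) = -c_1e^(5t)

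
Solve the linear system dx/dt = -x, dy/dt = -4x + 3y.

x(t) = -C_2e^(-t), y(t) = C_1e^(3t) - C_2e^(-t)

Coefficient matrix A = [[-1, 0], [-4, 3]].
Characteristic polynomial det(A - λI) = λ^2 - 2λ - 3 = 0.
Eigenvalues λ = 3, -1.
For λ=3: (A-λI) row 1 is [-4, 0], so an eigenvector is (0, 1).
For λ=-1: (A-λI) row 2 is [-4, 4], so an eigenvector is (-1, -1).
General solution: C_1e^(3t)(0,1) + C_2e^(-t)(-1,-1).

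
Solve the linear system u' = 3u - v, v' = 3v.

Coefficient matrix A = [[3, -1], [0, 3]].
Characteristic polynomial det(A - λI) = λ^2 - 6λ + 9 = 0.
Single eigenvalue λ = 3 with algebraic multiplicity 2.
Eigenvector v = (1,0); generalized eigenvector w with (A-λI)w=v is (2,-1).
General solution: e^(3t)[K_1·v + K_2·(t·v + w)].

u(t) = K_1e^(3t) + K_2te^(3t) + 2K_2e^(3t), v(t) = -K_2e^(3t)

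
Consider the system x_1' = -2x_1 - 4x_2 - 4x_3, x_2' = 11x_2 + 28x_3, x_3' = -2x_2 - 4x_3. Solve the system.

x_1(t) = c_1e^(-2t) + 4c_2e^(3t) + 2c_3e^(4t), x_2(t) = -7c_2e^(3t) - 4c_3e^(4t), x_3(t) = 2c_2e^(3t) + c_3e^(4t)

Coefficient matrix A = [[-2, -4, -4], [0, 11, 28], [0, -2, -4]].
det(A - λI) = 0 gives eigenvalues λ = -2, 3, 4.
For λ=-2: eigenvector (1,0,0).
For λ=3: eigenvector (4,-7,2).
For λ=4: eigenvector (2,-4,1).
General solution: c_1e^(-2t)(1,0,0) + c_2e^(3t)(4,-7,2) + c_3e^(4t)(2,-4,1).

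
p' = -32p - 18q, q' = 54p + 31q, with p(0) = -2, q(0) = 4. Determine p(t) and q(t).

p(t) = -2e^(4t), q(t) = 4e^(4t)

Coefficient matrix A = [[-32, -18], [54, 31]].
Characteristic polynomial det(A - λI) = λ^2 + λ - 20 = 0.
Eigenvalues λ = -5, 4.
For λ=-5: (A-λI) row 1 is [-27, -18], so an eigenvector is (-2, 3).
For λ=4: (A-λI) row 1 is [-36, -18], so an eigenvector is (1, -2).
General solution: c_1e^(-5t)(-2,3) + c_2e^(4t)(1,-2).
Applying p(0)=-2, q(0)=4 gives c_1=0, c_2=-2.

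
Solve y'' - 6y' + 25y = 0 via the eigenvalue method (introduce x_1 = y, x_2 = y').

Let x_1 = y, x_2 = y'. Then x_1' = x_2 and x_2' = -25x_1 + 6x_2.
A = [[0,1],[-25,6]]; det(A-λI) = λ^2 - 6λ + 25.
Eigenvalues λ = 3 ± 4i.

y(t) = C_1e^(3t)cos(4t) + C_2e^(3t)sin(4t)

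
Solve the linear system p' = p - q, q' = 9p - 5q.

p(t) = -c_1e^(-2t) - c_2te^(-2t), q(t) = -3c_1e^(-2t) - 3c_2te^(-2t) + c_2e^(-2t)

Coefficient matrix A = [[1, -1], [9, -5]].
Characteristic polynomial det(A - λI) = λ^2 + 4λ + 4 = 0.
Single eigenvalue λ = -2 with algebraic multiplicity 2.
Eigenvector v = (-1,-3); generalized eigenvector w with (A-λI)w=v is (0,1).
General solution: e^(-2t)[c_1·v + c_2·(t·v + w)].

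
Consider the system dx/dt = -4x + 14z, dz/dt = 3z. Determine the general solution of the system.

x(t) = -2K_1e^(3t) + K_2e^(-4t), z(t) = -K_1e^(3t)

Coefficient matrix A = [[-4, 14], [0, 3]].
Characteristic polynomial det(A - λI) = λ^2 + λ - 12 = 0.
Eigenvalues λ = 3, -4.
For λ=3: (A-λI) row 1 is [-7, 14], so an eigenvector is (-2, -1).
For λ=-4: (A-λI) row 1 is [0, 14], so an eigenvector is (1, 0).
General solution: K_1e^(3t)(-2,-1) + K_2e^(-4t)(1,0).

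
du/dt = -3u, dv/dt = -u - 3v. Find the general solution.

u(t) = K_2e^(-3t), v(t) = -K_1e^(-3t) - K_2te^(-3t) - 2K_2e^(-3t)

Coefficient matrix A = [[-3, 0], [-1, -3]].
Characteristic polynomial det(A - λI) = λ^2 + 6λ + 9 = 0.
Single eigenvalue λ = -3 with algebraic multiplicity 2.
Eigenvector v = (0,-1); generalized eigenvector w with (A-λI)w=v is (1,-2).
General solution: e^(-3t)[K_1·v + K_2·(t·v + w)].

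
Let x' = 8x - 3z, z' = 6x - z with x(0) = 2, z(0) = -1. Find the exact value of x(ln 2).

A = [[8,-3],[6,-1]]; eigenvalues λ = 5, 2.
Eigenvectors: (1,1) for λ=5, (1,2) for λ=2.
From the initial condition, c_1 = 5, c_2 = -3.
x(ln 2) = (5)(2^5)(1) + (-3)(2^2)(1) = 148.

148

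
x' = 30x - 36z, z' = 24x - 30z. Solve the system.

x(t) = -3c_1e^(6t) - c_2e^(-6t), z(t) = -2c_1e^(6t) - c_2e^(-6t)

Coefficient matrix A = [[30, -36], [24, -30]].
Characteristic polynomial det(A - λI) = λ^2 - 36 = 0.
Eigenvalues λ = 6, -6.
For λ=6: (A-λI) row 1 is [24, -36], so an eigenvector is (-3, -2).
For λ=-6: (A-λI) row 1 is [36, -36], so an eigenvector is (-1, -1).
General solution: c_1e^(6t)(-3,-2) + c_2e^(-6t)(-1,-1).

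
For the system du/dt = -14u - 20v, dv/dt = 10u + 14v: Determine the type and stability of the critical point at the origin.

center

A = [[-14,-20],[10,14]]; det(A-λI) = λ^2 + 4.
λ = 0 ± 2i: zero real part.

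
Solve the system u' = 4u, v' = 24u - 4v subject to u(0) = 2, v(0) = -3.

Coefficient matrix A = [[4, 0], [24, -4]].
Characteristic polynomial det(A - λI) = λ^2 - 16 = 0.
Eigenvalues λ = 4, -4.
For λ=4: (A-λI) row 2 is [24, -8], so an eigenvector is (-1, -3).
For λ=-4: (A-λI) row 1 is [8, 0], so an eigenvector is (0, -1).
General solution: K_1e^(4t)(-1,-3) + K_2e^(-4t)(0,-1).
Applying u(0)=2, v(0)=-3 gives K_1=-2, K_2=9.

u(t) = 2e^(4t), v(t) = 6e^(4t) - 9e^(-4t)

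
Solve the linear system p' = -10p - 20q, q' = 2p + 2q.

Coefficient matrix A = [[-10, -20], [2, 2]].
Characteristic polynomial det(A - λI) = λ^2 + 8λ + 20 = 0.
Eigenvalues λ = -4 ± 2i (complex conjugate pair).
For λ=-4+2i: an eigenvector is (3,-1) - i(1,0) = (3 - i, -1).
A real fundamental pair from Re and Im of e^((-4+2i)t)v: X_1 = e^(-4t)(cos(2t)·(3,-1) + sin(2t)·(1,0)), X_2 = e^(-4t)(sin(2t)·(3,-1) - cos(2t)·(1,0)).
General solution: c_1X_1 + c_2X_2.

p(t) = c_1e^(-4t)sin(2t) + 3c_1e^(-4t)cos(2t) + 3c_2e^(-4t)sin(2t) - c_2e^(-4t)cos(2t), q(t) = -c_1e^(-4t)cos(2t) - c_2e^(-4t)sin(2t)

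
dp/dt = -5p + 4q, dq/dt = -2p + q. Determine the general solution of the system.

p(t) = -2C_1e^(-3t) + C_2e^(-t), q(t) = -C_1e^(-3t) + C_2e^(-t)

Coefficient matrix A = [[-5, 4], [-2, 1]].
Characteristic polynomial det(A - λI) = λ^2 + 4λ + 3 = 0.
Eigenvalues λ = -3, -1.
For λ=-3: (A-λI) row 1 is [-2, 4], so an eigenvector is (-2, -1).
For λ=-1: (A-λI) row 1 is [-4, 4], so an eigenvector is (1, 1).
General solution: C_1e^(-3t)(-2,-1) + C_2e^(-t)(1,1).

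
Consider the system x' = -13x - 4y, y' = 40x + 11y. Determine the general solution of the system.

Coefficient matrix A = [[-13, -4], [40, 11]].
Characteristic polynomial det(A - λI) = λ^2 + 2λ + 17 = 0.
Eigenvalues λ = -1 ± 4i (complex conjugate pair).
For λ=-1+4i: an eigenvector is (0,-1) - i(1,-3) = (0 - i, -1 + 3i).
A real fundamental pair from Re and Im of e^((-1+4i)t)v: X_1 = e^(-t)(cos(4t)·(0,-1) + sin(4t)·(1,-3)), X_2 = e^(-t)(sin(4t)·(0,-1) - cos(4t)·(1,-3)).
General solution: c_1X_1 + c_2X_2.

x(t) = c_1e^(-t)sin(4t) - c_2e^(-t)cos(4t), y(t) = -3c_1e^(-t)sin(4t) - c_1e^(-t)cos(4t) - c_2e^(-t)sin(4t) + 3c_2e^(-t)cos(4t)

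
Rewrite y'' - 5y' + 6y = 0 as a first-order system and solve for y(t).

Let x_1 = y, x_2 = y'. Then x_1' = x_2 and x_2' = -6x_1 + 5x_2.
A = [[0,1],[-6,5]]; det(A-λI) = λ^2 - 5λ + 6.
Eigenvalues λ = 2, 3 with eigenvectors (1,2), (1,3).

y(t) = C_1e^(2t) + C_2e^(3t)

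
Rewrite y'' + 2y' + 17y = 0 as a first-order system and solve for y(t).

Let x_1 = y, x_2 = y'. Then x_1' = x_2 and x_2' = -17x_1 - 2x_2.
A = [[0,1],[-17,-2]]; det(A-λI) = λ^2 + 2λ + 17.
Eigenvalues λ = -1 ± 4i.

y(t) = K_1e^(-t)cos(4t) + K_2e^(-t)sin(4t)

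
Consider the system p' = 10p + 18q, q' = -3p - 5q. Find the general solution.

p(t) = -3K_1e^(4t) + 2K_2e^(t), q(t) = K_1e^(4t) - K_2e^(t)

Coefficient matrix A = [[10, 18], [-3, -5]].
Characteristic polynomial det(A - λI) = λ^2 - 5λ + 4 = 0.
Eigenvalues λ = 4, 1.
For λ=4: (A-λI) row 1 is [6, 18], so an eigenvector is (-3, 1).
For λ=1: (A-λI) row 1 is [9, 18], so an eigenvector is (2, -1).
General solution: K_1e^(4t)(-3,1) + K_2e^(t)(2,-1).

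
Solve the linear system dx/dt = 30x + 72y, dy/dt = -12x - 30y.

Coefficient matrix A = [[30, 72], [-12, -30]].
Characteristic polynomial det(A - λI) = λ^2 - 36 = 0.
Eigenvalues λ = -6, 6.
For λ=-6: (A-λI) row 1 is [36, 72], so an eigenvector is (2, -1).
For λ=6: (A-λI) row 1 is [24, 72], so an eigenvector is (3, -1).
General solution: C_1e^(-6t)(2,-1) + C_2e^(6t)(3,-1).

x(t) = 2C_1e^(-6t) + 3C_2e^(6t), y(t) = -C_1e^(-6t) - C_2e^(6t)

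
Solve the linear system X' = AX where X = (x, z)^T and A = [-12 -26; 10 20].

Coefficient matrix A = [[-12, -26], [10, 20]].
Characteristic polynomial det(A - λI) = λ^2 - 8λ + 20 = 0.
Eigenvalues λ = 4 ± 2i (complex conjugate pair).
For λ=4+2i: an eigenvector is (-2,1) - i(3,-2) = (-2 - 3i, 1 + 2i).
A real fundamental pair from Re and Im of e^((4+2i)t)v: X_1 = e^(4t)(cos(2t)·(-2,1) + sin(2t)·(3,-2)), X_2 = e^(4t)(sin(2t)·(-2,1) - cos(2t)·(3,-2)).
General solution: K_1X_1 + K_2X_2.

x(t) = 3K_1e^(4t)sin(2t) - 2K_1e^(4t)cos(2t) - 2K_2e^(4t)sin(2t) - 3K_2e^(4t)cos(2t), z(t) = -2K_1e^(4t)sin(2t) + K_1e^(4t)cos(2t) + K_2e^(4t)sin(2t) + 2K_2e^(4t)cos(2t)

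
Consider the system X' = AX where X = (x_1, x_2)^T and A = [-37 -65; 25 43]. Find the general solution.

x_1(t) = -2C_1e^(3t)sin(5t) - 3C_1e^(3t)cos(5t) - 3C_2e^(3t)sin(5t) + 2C_2e^(3t)cos(5t), x_2(t) = C_1e^(3t)sin(5t) + 2C_1e^(3t)cos(5t) + 2C_2e^(3t)sin(5t) - C_2e^(3t)cos(5t)

Coefficient matrix A = [[-37, -65], [25, 43]].
Characteristic polynomial det(A - λI) = λ^2 - 6λ + 34 = 0.
Eigenvalues λ = 3 ± 5i (complex conjugate pair).
For λ=3+5i: an eigenvector is (-3,2) - i(-2,1) = (-3 + 2i, 2 - i).
A real fundamental pair from Re and Im of e^((3+5i)t)v: X_1 = e^(3t)(cos(5t)·(-3,2) + sin(5t)·(-2,1)), X_2 = e^(3t)(sin(5t)·(-3,2) - cos(5t)·(-2,1)).
General solution: C_1X_1 + C_2X_2.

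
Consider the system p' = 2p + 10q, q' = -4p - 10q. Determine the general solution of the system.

Coefficient matrix A = [[2, 10], [-4, -10]].
Characteristic polynomial det(A - λI) = λ^2 + 8λ + 20 = 0.
Eigenvalues λ = -4 ± 2i (complex conjugate pair).
For λ=-4+2i: an eigenvector is (1,-1) - i(-2,1) = (1 + 2i, -1 - i).
A real fundamental pair from Re and Im of e^((-4+2i)t)v: X_1 = e^(-4t)(cos(2t)·(1,-1) + sin(2t)·(-2,1)), X_2 = e^(-4t)(sin(2t)·(1,-1) - cos(2t)·(-2,1)).
General solution: C_1X_1 + C_2X_2.

p(t) = -2C_1e^(-4t)sin(2t) + C_1e^(-4t)cos(2t) + C_2e^(-4t)sin(2t) + 2C_2e^(-4t)cos(2t), q(t) = C_1e^(-4t)sin(2t) - C_1e^(-4t)cos(2t) - C_2e^(-4t)sin(2t) - C_2e^(-4t)cos(2t)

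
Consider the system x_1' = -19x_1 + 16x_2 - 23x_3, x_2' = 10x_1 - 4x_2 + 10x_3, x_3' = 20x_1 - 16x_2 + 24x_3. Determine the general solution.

Coefficient matrix A = [[-19, 16, -23], [10, -4, 10], [20, -16, 24]].
det(A - λI) = 0 gives eigenvalues λ = 4, -4, 1.
For λ=4: eigenvector (-1,0,1).
For λ=-4: eigenvector (-2,1,2).
For λ=1: eigenvector (-3,2,4).
General solution: c_1e^(4t)(-1,0,1) + c_2e^(-4t)(-2,1,2) + c_3e^(t)(-3,2,4).

x_1(t) = -c_1e^(4t) - 2c_2e^(-4t) - 3c_3e^(t), x_2(t) = c_2e^(-4t) + 2c_3e^(t), x_3(t) = c_1e^(4t) + 2c_2e^(-4t) + 4c_3e^(t)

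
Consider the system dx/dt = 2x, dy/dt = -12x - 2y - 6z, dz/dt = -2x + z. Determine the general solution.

Coefficient matrix A = [[2, 0, 0], [-12, -2, -6], [-2, 0, 1]].
det(A - λI) = 0 gives eigenvalues λ = 2, -2, 1.
For λ=2: eigenvector (1,0,-2).
For λ=-2: eigenvector (0,1,0).
For λ=1: eigenvector (0,-2,1).
General solution: K_1e^(2t)(1,0,-2) + K_2e^(-2t)(0,1,0) + K_3e^(t)(0,-2,1).

x(t) = K_1e^(2t), y(t) = K_2e^(-2t) - 2K_3e^(t), z(t) = -2K_1e^(2t) + K_3e^(t)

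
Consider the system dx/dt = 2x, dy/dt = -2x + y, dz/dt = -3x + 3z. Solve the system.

x(t) = c_2e^(2t), y(t) = c_1e^(t) - 2c_2e^(2t), z(t) = 3c_2e^(2t) + c_3e^(3t)

Coefficient matrix A = [[2, 0, 0], [-2, 1, 0], [-3, 0, 3]].
det(A - λI) = 0 gives eigenvalues λ = 1, 2, 3.
For λ=1: eigenvector (0,1,0).
For λ=2: eigenvector (1,-2,3).
For λ=3: eigenvector (0,0,1).
General solution: c_1e^(t)(0,1,0) + c_2e^(2t)(1,-2,3) + c_3e^(3t)(0,0,1).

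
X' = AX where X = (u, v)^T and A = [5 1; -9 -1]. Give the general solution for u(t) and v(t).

Coefficient matrix A = [[5, 1], [-9, -1]].
Characteristic polynomial det(A - λI) = λ^2 - 4λ + 4 = 0.
Single eigenvalue λ = 2 with algebraic multiplicity 2.
Eigenvector v = (1,-3); generalized eigenvector w with (A-λI)w=v is (1,-2).
General solution: e^(2t)[C_1·v + C_2·(t·v + w)].

u(t) = C_1e^(2t) + C_2te^(2t) + C_2e^(2t), v(t) = -3C_1e^(2t) - 3C_2te^(2t) - 2C_2e^(2t)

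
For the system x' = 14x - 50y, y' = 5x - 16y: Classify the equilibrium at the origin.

A = [[14,-50],[5,-16]]; det(A-λI) = λ^2 + 2λ + 26.
λ = -1 ± 5i: negative real part.

stable spiral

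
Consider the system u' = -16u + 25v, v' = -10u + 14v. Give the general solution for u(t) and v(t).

Coefficient matrix A = [[-16, 25], [-10, 14]].
Characteristic polynomial det(A - λI) = λ^2 + 2λ + 26 = 0.
Eigenvalues λ = -1 ± 5i (complex conjugate pair).
For λ=-1+5i: an eigenvector is (2,1) - i(-1,-1) = (2 + i, 1 + i).
A real fundamental pair from Re and Im of e^((-1+5i)t)v: X_1 = e^(-t)(cos(5t)·(2,1) + sin(5t)·(-1,-1)), X_2 = e^(-t)(sin(5t)·(2,1) - cos(5t)·(-1,-1)).
General solution: C_1X_1 + C_2X_2.

u(t) = -C_1e^(-t)sin(5t) + 2C_1e^(-t)cos(5t) + 2C_2e^(-t)sin(5t) + C_2e^(-t)cos(5t), v(t) = -C_1e^(-t)sin(5t) + C_1e^(-t)cos(5t) + C_2e^(-t)sin(5t) + C_2e^(-t)cos(5t)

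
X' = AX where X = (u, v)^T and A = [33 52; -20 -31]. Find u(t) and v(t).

u(t) = -2c_1e^(t)sin(4t) + 3c_1e^(t)cos(4t) + 3c_2e^(t)sin(4t) + 2c_2e^(t)cos(4t), v(t) = c_1e^(t)sin(4t) - 2c_1e^(t)cos(4t) - 2c_2e^(t)sin(4t) - c_2e^(t)cos(4t)

Coefficient matrix A = [[33, 52], [-20, -31]].
Characteristic polynomial det(A - λI) = λ^2 - 2λ + 17 = 0.
Eigenvalues λ = 1 ± 4i (complex conjugate pair).
For λ=1+4i: an eigenvector is (3,-2) - i(-2,1) = (3 + 2i, -2 - i).
A real fundamental pair from Re and Im of e^((1+4i)t)v: X_1 = e^(t)(cos(4t)·(3,-2) + sin(4t)·(-2,1)), X_2 = e^(t)(sin(4t)·(3,-2) - cos(4t)·(-2,1)).
General solution: c_1X_1 + c_2X_2.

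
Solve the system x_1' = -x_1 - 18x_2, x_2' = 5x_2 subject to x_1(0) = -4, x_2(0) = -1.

x_1(t) = 3e^(5t) - 7e^(-t), x_2(t) = -e^(5t)

Coefficient matrix A = [[-1, -18], [0, 5]].
Characteristic polynomial det(A - λI) = λ^2 - 4λ - 5 = 0.
Eigenvalues λ = 5, -1.
For λ=5: (A-λI) row 1 is [-6, -18], so an eigenvector is (-3, 1).
For λ=-1: (A-λI) row 1 is [0, -18], so an eigenvector is (1, 0).
General solution: c_1e^(5t)(-3,1) + c_2e^(-t)(1,0).
Applying x_1(0)=-4, x_2(0)=-1 gives c_1=-1, c_2=-7.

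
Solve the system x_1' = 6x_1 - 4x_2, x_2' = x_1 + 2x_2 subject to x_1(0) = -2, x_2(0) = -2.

Coefficient matrix A = [[6, -4], [1, 2]].
Characteristic polynomial det(A - λI) = λ^2 - 8λ + 16 = 0.
Single eigenvalue λ = 4 with algebraic multiplicity 2.
Eigenvector v = (-2,-1); generalized eigenvector w with (A-λI)w=v is (-1,0).
General solution: e^(4t)[K_1·v + K_2·(t·v + w)].
Applying x_1(0)=-2, x_2(0)=-2 gives K_1=2, K_2=-2.

x_1(t) = 4te^(4t) - 2e^(4t), x_2(t) = 2te^(4t) - 2e^(4t)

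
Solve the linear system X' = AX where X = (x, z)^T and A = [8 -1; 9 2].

x(t) = -K_1e^(5t) - K_2te^(5t), z(t) = -3K_1e^(5t) - 3K_2te^(5t) + K_2e^(5t)

Coefficient matrix A = [[8, -1], [9, 2]].
Characteristic polynomial det(A - λI) = λ^2 - 10λ + 25 = 0.
Single eigenvalue λ = 5 with algebraic multiplicity 2.
Eigenvector v = (-1,-3); generalized eigenvector w with (A-λI)w=v is (0,1).
General solution: e^(5t)[K_1·v + K_2·(t·v + w)].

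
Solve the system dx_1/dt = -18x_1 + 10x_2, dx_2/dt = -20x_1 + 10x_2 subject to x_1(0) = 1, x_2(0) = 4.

Coefficient matrix A = [[-18, 10], [-20, 10]].
Characteristic polynomial det(A - λI) = λ^2 + 8λ + 20 = 0.
Eigenvalues λ = -4 ± 2i (complex conjugate pair).
For λ=-4+2i: an eigenvector is (2,3) - i(1,1) = (2 - i, 3 - i).
A real fundamental pair from Re and Im of e^((-4+2i)t)v: X_1 = e^(-4t)(cos(2t)·(2,3) + sin(2t)·(1,1)), X_2 = e^(-4t)(sin(2t)·(2,3) - cos(2t)·(1,1)).
General solution: K_1X_1 + K_2X_2.
Applying x_1(0)=1, x_2(0)=4 gives K_1=3, K_2=5.

x_1(t) = 13e^(-4t)sin(2t) + e^(-4t)cos(2t), x_2(t) = 18e^(-4t)sin(2t) + 4e^(-4t)cos(2t)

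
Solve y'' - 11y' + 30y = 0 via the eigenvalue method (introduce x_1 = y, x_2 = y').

Let x_1 = y, x_2 = y'. Then x_1' = x_2 and x_2' = -30x_1 + 11x_2.
A = [[0,1],[-30,11]]; det(A-λI) = λ^2 - 11λ + 30.
Eigenvalues λ = 5, 6 with eigenvectors (1,5), (1,6).

y(t) = c_1e^(5t) + c_2e^(6t)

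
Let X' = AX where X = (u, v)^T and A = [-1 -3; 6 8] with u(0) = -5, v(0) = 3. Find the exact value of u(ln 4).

1936

A = [[-1,-3],[6,8]]; eigenvalues λ = 2, 5.
Eigenvectors: (-1,1) for λ=2, (1,-2) for λ=5.
From the initial condition, c_1 = 7, c_2 = 2.
u(ln 4) = (7)(4^2)(-1) + (2)(4^5)(1) = 1936.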